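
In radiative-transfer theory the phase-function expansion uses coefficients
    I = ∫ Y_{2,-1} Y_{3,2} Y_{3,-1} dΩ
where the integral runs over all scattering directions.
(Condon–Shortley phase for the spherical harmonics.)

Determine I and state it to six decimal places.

0.162868

Checks pass: Σm=0; 8 even; l₃=3∈[1,5].
(2·2+1)(2·3+1)(2·3+1) = 245
Δ: 2! 2! 4! / 9! → 1/3780
sum: t=0:+1/24 t=1:−1/4 t=2:+1/24 = -1/6
3j²(2 3 3; 0 0 0) = Δ·Π!·Σ² = 4/105  (sign +1)
sum: t=1:−1/48 t=2:+1/12 = 1/16
3j²(2 3 3; -1 2 -1) = Δ·Π!·Σ² = 1/28  (sign +1)
combine: 4πI² = 245·4/105·1/28 = 1/3
take √, sign +1: I = 0.16286750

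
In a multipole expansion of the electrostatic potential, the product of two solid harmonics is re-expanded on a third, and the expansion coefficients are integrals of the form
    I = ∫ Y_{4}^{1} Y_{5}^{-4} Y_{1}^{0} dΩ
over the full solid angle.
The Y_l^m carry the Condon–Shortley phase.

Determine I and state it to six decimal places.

0.000000

m-sum = 1 − 4 + 0 = -3 ≠ 0 ⇒ I = 0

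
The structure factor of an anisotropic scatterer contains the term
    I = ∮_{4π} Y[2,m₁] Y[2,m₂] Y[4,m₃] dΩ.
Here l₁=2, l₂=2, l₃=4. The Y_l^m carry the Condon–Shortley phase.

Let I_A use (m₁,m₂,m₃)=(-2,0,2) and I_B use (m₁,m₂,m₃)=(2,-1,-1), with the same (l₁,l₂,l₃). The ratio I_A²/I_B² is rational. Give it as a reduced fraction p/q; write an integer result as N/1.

Shared (l₁,l₂,l₃)=(2,2,4): N and (l;000)² cancel in I_A²/I_B².
A: Δ = 0!·4!·4!/9! = 1/630; Racah Σ t=0..0: t=0:+1/96 = 1/96; ⇒ 3j(2 2 4; -2 0 2)² = 1/42, sgn +1
B: Δ = 0!·4!·4!/9! = 1/630; Racah Σ t=0..0: t=0:+1/144 = 1/144; ⇒ 3j(2 2 4; 2 -1 -1)² = 1/126, sgn -1
I_A²/I_B² = (1/42)/(1/126) = 3/1

3/1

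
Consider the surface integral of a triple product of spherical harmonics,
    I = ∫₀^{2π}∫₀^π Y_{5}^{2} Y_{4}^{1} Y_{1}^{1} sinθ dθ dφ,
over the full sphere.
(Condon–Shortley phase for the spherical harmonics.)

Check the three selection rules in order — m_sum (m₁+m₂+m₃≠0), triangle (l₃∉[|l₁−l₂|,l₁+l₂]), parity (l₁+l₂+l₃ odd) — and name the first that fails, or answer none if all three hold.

m_sum

azimuthal sum: 2 + 1 + 1 = 4  ✗
1 ≤ 1 ≤ 9 (triangle on l)
L = 5 + 4 + 1 = 10 (even)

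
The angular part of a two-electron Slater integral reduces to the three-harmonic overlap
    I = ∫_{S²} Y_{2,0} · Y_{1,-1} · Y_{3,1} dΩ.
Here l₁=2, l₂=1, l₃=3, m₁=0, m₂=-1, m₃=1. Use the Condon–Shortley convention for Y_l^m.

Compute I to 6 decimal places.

Checks pass: Σm=0; 6 even; l₃=3∈[1,3].
(2·2+1)(2·1+1)(2·3+1) = 105
Δ: 0! 4! 2! / 7! → 1/105
sum: t=0:+1/4 = 1/4
3j²(2 1 3; 0 0 0) = Δ·Π!·Σ² = 3/35  (sign -1)
sum: t=0:+1/8 = 1/8
3j²(2 1 3; 0 -1 1) = Δ·Π!·Σ² = 2/35  (sign +1)
combine: 4πI² = 105·3/35·2/35 = 18/35
take √, sign -1: I = -0.20230066

-0.202301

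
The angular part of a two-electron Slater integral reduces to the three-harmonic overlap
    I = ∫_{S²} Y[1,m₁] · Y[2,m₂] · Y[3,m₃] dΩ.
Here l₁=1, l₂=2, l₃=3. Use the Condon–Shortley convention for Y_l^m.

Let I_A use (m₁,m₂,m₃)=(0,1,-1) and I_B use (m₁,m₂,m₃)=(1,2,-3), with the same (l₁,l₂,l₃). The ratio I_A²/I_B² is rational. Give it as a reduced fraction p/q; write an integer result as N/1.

8/15

l's match ⇒ only the (l;m) 3-j factors differ between A and B.
A: triangle coeff Δ(1,2,3) = 1/105; Σ_t [0,0]: t=0:+1/6 = 1/6; (3j)²=8/105 [(1 2 3; 0 1 -1)], sign=+1
B: triangle coeff Δ(1,2,3) = 1/105; Σ_t [0,0]: t=0:+1/48 = 1/48; (3j)²=1/7 [(1 2 3; 1 2 -3)], sign=+1
I_A²/I_B² = (8/105)/(1/7) = 8/15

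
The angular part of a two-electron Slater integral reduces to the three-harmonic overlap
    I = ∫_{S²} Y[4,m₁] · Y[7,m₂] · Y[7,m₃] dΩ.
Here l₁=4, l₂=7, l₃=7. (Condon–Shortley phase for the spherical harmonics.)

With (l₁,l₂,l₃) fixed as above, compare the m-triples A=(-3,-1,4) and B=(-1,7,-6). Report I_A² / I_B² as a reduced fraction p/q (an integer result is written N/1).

Same 4,7,7: normalisation and zero-m 3j drop out of the ratio.
A: Δ: 4! 4! 10! / 19! → 1/58198140; sum: t=3:−1/4354560 t=4:+1/11612160 = -1/6967296; 3j²(4 7 7; -3 -1 4) = Δ·Π!·Σ² = 625/50388  (sign +1)
B: Δ: 4! 4! 10! / 19! → 1/58198140; sum: t=4:+1/522547200 = 1/522547200; 3j²(4 7 7; -1 7 -6) = Δ·Π!·Σ² = 143/5814  (sign -1)
I_A²/I_B² = (625/50388)/(143/5814) = 1875/3718

1875/3718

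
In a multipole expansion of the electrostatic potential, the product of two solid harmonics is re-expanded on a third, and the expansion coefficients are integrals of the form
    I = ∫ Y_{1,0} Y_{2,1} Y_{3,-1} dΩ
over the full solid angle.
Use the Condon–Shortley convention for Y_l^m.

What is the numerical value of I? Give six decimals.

Checks pass: Σm=0; 6 even; l₃=3∈[1,3].
(2·1+1)(2·2+1)(2·3+1) = 105
Δ: 0! 2! 4! / 7! → 1/105
sum: t=0:+1/4 = 1/4
3j²(1 2 3; 0 0 0) = Δ·Π!·Σ² = 3/35  (sign -1)
sum: t=0:+1/6 = 1/6
3j²(1 2 3; 0 1 -1) = Δ·Π!·Σ² = 8/105  (sign +1)
combine: 4πI² = 105·3/35·8/105 = 24/35
take √, sign -1: I = -0.23359668

-0.233597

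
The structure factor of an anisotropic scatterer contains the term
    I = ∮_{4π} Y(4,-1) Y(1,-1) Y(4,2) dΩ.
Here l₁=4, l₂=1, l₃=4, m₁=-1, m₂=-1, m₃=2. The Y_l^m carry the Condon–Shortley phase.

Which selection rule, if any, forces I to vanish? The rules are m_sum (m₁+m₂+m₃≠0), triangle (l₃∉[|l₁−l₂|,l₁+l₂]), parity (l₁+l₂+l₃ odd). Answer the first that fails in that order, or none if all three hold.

Σmᵢ = 0  ✓
l₃∈[|l₁−l₂|,l₁+l₂]=[3,5], have l₃=4  ✓
Σlᵢ = 9 ⇒ odd  ✗

parity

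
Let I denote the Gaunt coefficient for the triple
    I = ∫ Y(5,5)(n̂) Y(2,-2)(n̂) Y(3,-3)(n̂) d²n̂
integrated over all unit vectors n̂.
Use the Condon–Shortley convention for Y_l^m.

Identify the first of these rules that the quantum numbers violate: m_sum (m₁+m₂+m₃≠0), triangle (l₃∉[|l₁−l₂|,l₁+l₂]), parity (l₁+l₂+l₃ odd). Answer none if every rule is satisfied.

none

m₁+m₂+m₃ = 5 − 2 − 3 = 0  ✓
triangle: |5−2|=3 ≤ l₃=3 ≤ 5+2=7  ✓
parity: l₁+l₂+l₃ = 10 is even  ✓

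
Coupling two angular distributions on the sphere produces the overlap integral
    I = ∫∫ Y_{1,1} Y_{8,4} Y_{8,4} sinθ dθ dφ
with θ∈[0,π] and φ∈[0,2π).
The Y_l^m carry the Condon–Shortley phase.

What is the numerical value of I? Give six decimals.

Σmᵢ = 9 ≠ 0, so the φ-integral vanishes; I = 0

0.000000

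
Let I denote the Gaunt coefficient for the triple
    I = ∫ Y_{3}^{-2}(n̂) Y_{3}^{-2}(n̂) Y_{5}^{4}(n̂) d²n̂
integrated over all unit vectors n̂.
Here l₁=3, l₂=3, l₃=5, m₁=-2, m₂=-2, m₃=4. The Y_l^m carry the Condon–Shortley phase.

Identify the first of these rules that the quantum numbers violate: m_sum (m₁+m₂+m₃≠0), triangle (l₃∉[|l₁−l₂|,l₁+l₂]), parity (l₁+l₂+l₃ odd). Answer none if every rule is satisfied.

parity

m₁+m₂+m₃ = -2 − 2 + 4 = 0  ✓
triangle: |3−3|=0 ≤ l₃=5 ≤ 3+3=6  ✓
parity: l₁+l₂+l₃ = 11 is odd  ✗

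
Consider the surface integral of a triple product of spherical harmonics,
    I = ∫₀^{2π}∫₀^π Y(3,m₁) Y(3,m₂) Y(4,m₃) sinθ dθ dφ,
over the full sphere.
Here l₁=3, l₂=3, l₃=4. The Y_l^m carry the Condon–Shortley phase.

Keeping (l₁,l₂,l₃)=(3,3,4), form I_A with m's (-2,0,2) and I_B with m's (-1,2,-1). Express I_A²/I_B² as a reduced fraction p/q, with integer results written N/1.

Same 3,3,4: normalisation and zero-m 3j drop out of the ratio.
A: Δ: 2! 4! 4! / 11! → 1/34650; sum: t=1:−1/96 t=2:+1/72 = 1/288; 3j²(3 3 4; -2 0 2) = Δ·Π!·Σ² = 1/462  (sign +1)
B: Δ: 2! 4! 4! / 11! → 1/34650; sum: t=1:−1/144 t=2:+1/48 = 1/72; 3j²(3 3 4; -1 2 -1) = Δ·Π!·Σ² = 16/693  (sign -1)
I_A²/I_B² = (1/462)/(16/693) = 3/32

3/32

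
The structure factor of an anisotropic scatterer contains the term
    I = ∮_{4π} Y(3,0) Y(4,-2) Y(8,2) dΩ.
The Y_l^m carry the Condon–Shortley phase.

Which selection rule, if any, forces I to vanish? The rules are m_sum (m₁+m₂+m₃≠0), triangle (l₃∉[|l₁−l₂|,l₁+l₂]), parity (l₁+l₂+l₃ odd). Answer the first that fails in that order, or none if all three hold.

triangle

Σmᵢ = 0  ✓
l₃∈[|l₁−l₂|,l₁+l₂]=[1,7], have l₃=8  ✗
Σlᵢ = 15 ⇒ odd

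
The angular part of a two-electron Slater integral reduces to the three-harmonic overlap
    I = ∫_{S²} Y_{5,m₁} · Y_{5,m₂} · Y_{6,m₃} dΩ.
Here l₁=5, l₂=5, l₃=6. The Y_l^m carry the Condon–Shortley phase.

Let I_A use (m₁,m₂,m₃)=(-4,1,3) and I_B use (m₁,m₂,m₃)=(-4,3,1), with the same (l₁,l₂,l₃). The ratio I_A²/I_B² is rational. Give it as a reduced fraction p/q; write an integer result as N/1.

l's match ⇒ only the (l;m) 3-j factors differ between A and B.
A: triangle coeff Δ(5,5,6) = 1/28588560; Σ_t [3,4]: t=3:−1/155520 t=4:+1/138240 = 1/1244160; (3j)²=3/9724 [(5 5 6; -4 1 3)], sign=-1
B: triangle coeff Δ(5,5,6) = 1/28588560; Σ_t [3,4]: t=3:−1/518400 t=4:+1/138240 = 11/2073600; (3j)²=77/4420 [(5 5 6; -4 3 1)], sign=-1
I_A²/I_B² = (3/9724)/(77/4420) = 15/847

15/847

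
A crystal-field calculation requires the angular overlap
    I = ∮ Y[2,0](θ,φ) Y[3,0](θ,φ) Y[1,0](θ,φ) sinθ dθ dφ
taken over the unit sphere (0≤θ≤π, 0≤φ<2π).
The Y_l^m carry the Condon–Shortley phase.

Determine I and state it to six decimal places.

Checks pass: Σm=0; 6 even; l₃=1∈[1,5].
(2·2+1)(2·3+1)(2·1+1) = 105
Δ: 4! 0! 2! / 7! → 1/105
sum: t=2:+1/4 = 1/4
3j²(2 3 1; 0 0 0) = Δ·Π!·Σ² = 3/35  (sign -1)
(m-triple is (0,0,0) — same symbol as above.)
combine: 4πI² = 105·3/35·3/35 = 27/35
take √, sign +1: I = 0.24776670

0.247767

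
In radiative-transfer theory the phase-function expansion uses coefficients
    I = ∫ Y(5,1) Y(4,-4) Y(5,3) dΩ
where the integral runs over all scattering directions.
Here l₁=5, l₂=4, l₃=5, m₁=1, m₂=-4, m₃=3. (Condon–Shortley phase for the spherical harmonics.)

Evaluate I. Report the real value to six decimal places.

-0.168084

m-sum 0 ✓  L=14 even ✓  1≤5≤9 ✓
Π(2lᵢ+1) = 11×9×11 = 1089
triangle coeff Δ(5,4,5) = 1/3153150
Σ_t [0,4]: t=0:+1/69120 t=1:−1/1728 t=2:+1/576 t=3:−1/1728 t=4:+1/69120 = 7/11520
(3j)²=2/143 [(5 4 5; 0 0 0)], sign=-1
Σ_t [0,0]: t=0:+1/27648 = 1/27648
(3j)²=10/429 [(5 4 5; 1 -4 3)], sign=+1
⇒ 4πI² = 60/169
I = (-1)√(60/169/(4π)) = -0.16808437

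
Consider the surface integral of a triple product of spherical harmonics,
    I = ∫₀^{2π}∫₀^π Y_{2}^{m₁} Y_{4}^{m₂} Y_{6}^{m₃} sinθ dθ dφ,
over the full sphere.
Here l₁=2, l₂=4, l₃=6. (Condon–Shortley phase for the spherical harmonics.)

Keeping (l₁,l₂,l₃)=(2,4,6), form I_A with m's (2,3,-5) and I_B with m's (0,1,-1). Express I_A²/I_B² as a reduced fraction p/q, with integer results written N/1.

11/7

Same 2,4,6: normalisation and zero-m 3j drop out of the ratio.
A: Δ: 0! 4! 8! / 13! → 1/6435; sum: t=0:+1/120960 = 1/120960; 3j²(2 4 6; 2 3 -5) = Δ·Π!·Σ² = 2/39  (sign -1)
B: Δ: 0! 4! 8! / 13! → 1/6435; sum: t=0:+1/2880 = 1/2880; 3j²(2 4 6; 0 1 -1) = Δ·Π!·Σ² = 14/429  (sign -1)
I_A²/I_B² = (2/39)/(14/429) = 11/7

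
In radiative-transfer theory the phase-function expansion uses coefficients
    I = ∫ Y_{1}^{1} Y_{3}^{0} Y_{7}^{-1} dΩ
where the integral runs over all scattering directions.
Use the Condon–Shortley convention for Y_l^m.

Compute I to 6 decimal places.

0.000000

|1−3|≤7≤1+3 violated ⇒ I = 0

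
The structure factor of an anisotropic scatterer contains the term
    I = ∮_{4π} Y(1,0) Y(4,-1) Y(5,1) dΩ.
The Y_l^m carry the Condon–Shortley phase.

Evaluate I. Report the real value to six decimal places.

m-sum 0 ✓  L=10 even ✓  3≤5≤5 ✓
Π(2lᵢ+1) = 3×9×11 = 297
triangle coeff Δ(1,4,5) = 1/495
Σ_t [0,0]: t=0:+1/576 = 1/576
(3j)²=5/99 [(1 4 5; 0 0 0)], sign=-1
Σ_t [0,0]: t=0:+1/720 = 1/720
(3j)²=8/165 [(1 4 5; 0 -1 1)], sign=+1
⇒ 4πI² = 8/11
I = (-1)√(8/11/(4π)) = -0.24057125

-0.240571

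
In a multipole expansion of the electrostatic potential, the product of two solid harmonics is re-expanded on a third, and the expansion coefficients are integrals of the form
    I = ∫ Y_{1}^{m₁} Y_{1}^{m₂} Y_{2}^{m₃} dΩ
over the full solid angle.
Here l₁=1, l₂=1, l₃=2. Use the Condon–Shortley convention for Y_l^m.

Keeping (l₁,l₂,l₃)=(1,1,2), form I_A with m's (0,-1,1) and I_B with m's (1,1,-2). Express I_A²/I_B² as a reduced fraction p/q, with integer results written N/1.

Same 1,1,2: normalisation and zero-m 3j drop out of the ratio.
A: Δ: 0! 2! 2! / 5! → 1/30; sum: t=0:+1/2 = 1/2; 3j²(1 1 2; 0 -1 1) = Δ·Π!·Σ² = 1/10  (sign -1)
B: Δ: 0! 2! 2! / 5! → 1/30; sum: t=0:+1/4 = 1/4; 3j²(1 1 2; 1 1 -2) = Δ·Π!·Σ² = 1/5  (sign +1)
I_A²/I_B² = (1/10)/(1/5) = 1/2

1/2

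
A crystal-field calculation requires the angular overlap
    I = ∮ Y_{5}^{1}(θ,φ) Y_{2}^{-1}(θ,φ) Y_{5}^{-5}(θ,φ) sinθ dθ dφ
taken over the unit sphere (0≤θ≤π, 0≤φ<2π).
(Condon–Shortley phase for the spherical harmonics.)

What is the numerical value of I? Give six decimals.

Σmᵢ = -5 ≠ 0, so the φ-integral vanishes; I = 0

0.000000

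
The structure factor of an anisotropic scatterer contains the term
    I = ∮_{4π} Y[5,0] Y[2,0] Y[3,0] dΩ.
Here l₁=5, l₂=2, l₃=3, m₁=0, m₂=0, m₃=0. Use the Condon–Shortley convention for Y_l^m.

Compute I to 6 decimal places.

Checks pass: Σm=0; 10 even; l₃=3∈[3,7].
(2·5+1)(2·2+1)(2·3+1) = 385
Δ: 4! 6! 0! / 11! → 1/2310
sum: t=2:+1/144 = 1/144
3j²(5 2 3; 0 0 0) = Δ·Π!·Σ² = 10/231  (sign -1)
(m-triple is (0,0,0) — same symbol as above.)
combine: 4πI² = 385·10/231·10/231 = 500/693
take √, sign +1: I = 0.23961470

0.239615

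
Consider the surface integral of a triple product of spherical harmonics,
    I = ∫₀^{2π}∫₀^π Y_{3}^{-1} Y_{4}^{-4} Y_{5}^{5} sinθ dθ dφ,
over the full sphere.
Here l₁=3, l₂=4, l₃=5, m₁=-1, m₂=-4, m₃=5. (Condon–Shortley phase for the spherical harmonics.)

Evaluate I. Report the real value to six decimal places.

Rules hold: Σm=0, L=12 even, 1≤5≤7.
N = 7·9·11 = 693
Δ = 2!·4!·6!/13! = 1/180180
Racah Σ t=0..2: t=0:+1/576 t=1:−1/144 t=2:+1/576 = -1/288
⇒ 3j(3 4 5; 0 0 0)² = 20/1001, sgn +1
Racah Σ t=0..0: t=0:+1/34560 = 1/34560
⇒ 3j(3 4 5; -1 -4 5)² = 14/429, sgn +1
4πI² = N·(3j₀)²·(3jₘ)² = 840/1859
I = +1·√(0.451856/4π) = 0.18962475

0.189625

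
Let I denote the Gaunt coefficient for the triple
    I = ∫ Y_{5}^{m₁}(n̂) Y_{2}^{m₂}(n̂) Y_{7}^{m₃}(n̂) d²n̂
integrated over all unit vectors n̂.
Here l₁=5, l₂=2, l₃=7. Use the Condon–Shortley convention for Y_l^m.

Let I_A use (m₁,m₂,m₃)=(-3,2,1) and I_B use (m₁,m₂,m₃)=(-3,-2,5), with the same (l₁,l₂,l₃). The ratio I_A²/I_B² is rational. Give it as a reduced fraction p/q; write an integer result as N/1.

l's match ⇒ only the (l;m) 3-j factors differ between A and B.
A: triangle coeff Δ(5,2,7) = 1/15015; Σ_t [0,0]: t=0:+1/1935360 = 1/1935360; (3j)²=1/1001 [(5 2 7; -3 2 1)], sign=+1
B: triangle coeff Δ(5,2,7) = 1/15015; Σ_t [0,0]: t=0:+1/1935360 = 1/1935360; (3j)²=3/91 [(5 2 7; -3 -2 5)], sign=+1
I_A²/I_B² = (1/1001)/(3/91) = 1/33

1/33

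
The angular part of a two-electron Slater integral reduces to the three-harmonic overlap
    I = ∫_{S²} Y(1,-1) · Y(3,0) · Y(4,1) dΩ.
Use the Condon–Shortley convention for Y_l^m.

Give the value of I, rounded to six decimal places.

-0.194664

m-sum 0 ✓  L=8 even ✓  2≤4≤4 ✓
Π(2lᵢ+1) = 3×7×9 = 189
triangle coeff Δ(1,3,4) = 1/252
Σ_t [0,0]: t=0:+1/36 = 1/36
(3j)²=4/63 [(1 3 4; 0 0 0)], sign=+1
Σ_t [0,0]: t=0:+1/72 = 1/72
(3j)²=5/126 [(1 3 4; -1 0 1)], sign=-1
⇒ 4πI² = 10/21
I = (-1)√(10/21/(4π)) = -0.19466390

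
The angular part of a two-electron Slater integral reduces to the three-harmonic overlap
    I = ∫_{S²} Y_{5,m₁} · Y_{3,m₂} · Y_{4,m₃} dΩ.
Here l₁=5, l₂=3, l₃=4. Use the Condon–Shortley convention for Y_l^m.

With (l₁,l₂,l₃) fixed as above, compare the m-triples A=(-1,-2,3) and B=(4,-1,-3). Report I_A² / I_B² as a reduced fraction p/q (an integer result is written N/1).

Same 5,3,4: normalisation and zero-m 3j drop out of the ratio.
A: Δ: 4! 6! 2! / 13! → 1/180180; sum: t=0:+1/17280 t=1:−1/1440 = -11/17280; 3j²(5 3 4; -1 -2 3) = Δ·Π!·Σ² = 11/468  (sign +1)
B: Δ: 4! 6! 2! / 13! → 1/180180; sum: t=0:+1/5760 t=1:−1/4320 = -1/17280; 3j²(5 3 4; 4 -1 -3) = Δ·Π!·Σ² = 7/4290  (sign +1)
I_A²/I_B² = (11/468)/(7/4290) = 605/42

605/42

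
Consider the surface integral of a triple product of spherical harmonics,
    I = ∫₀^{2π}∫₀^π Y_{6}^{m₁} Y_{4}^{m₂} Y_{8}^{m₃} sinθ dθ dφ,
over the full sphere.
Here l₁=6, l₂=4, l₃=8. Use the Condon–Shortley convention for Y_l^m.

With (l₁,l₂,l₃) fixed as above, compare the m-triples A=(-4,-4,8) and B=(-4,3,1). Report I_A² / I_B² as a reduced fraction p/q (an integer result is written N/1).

l's match ⇒ only the (l;m) 3-j factors differ between A and B.
A: triangle coeff Δ(6,4,8) = 1/23279256; Σ_t [0,0]: t=0:+1/5225472000 = 1/5225472000; (3j)²=28/2907 [(6 4 8; -4 -4 8)], sign=+1
B: triangle coeff Δ(6,4,8) = 1/23279256; Σ_t [1,2]: t=1:−1/261273600 t=2:+1/19353600 = 1/20901888; (3j)²=21875/3325608 [(6 4 8; -4 3 1)], sign=-1
I_A²/I_B² = (28/2907)/(21875/3325608) = 4576/3125

4576/3125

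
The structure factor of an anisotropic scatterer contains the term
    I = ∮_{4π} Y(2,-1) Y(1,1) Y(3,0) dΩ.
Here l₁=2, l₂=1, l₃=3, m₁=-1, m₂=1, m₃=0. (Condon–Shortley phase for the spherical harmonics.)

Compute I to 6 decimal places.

0.143048

m-sum 0 ✓  L=6 even ✓  1≤3≤3 ✓
Π(2lᵢ+1) = 5×3×7 = 105
triangle coeff Δ(2,1,3) = 1/105
Σ_t [0,0]: t=0:+1/4 = 1/4
(3j)²=3/35 [(2 1 3; 0 0 0)], sign=-1
Σ_t [0,0]: t=0:+1/12 = 1/12
(3j)²=1/35 [(2 1 3; -1 1 0)], sign=-1
⇒ 4πI² = 9/35
I = (+1)√(9/35/(4π)) = 0.14304817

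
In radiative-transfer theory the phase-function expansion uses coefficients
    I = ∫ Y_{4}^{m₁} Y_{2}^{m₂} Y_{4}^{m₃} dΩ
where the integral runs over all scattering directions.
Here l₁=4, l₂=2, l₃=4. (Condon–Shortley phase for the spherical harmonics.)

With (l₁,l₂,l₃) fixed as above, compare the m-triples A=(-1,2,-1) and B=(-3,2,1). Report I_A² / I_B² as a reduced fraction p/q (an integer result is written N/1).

Same 4,2,4: normalisation and zero-m 3j drop out of the ratio.
A: Δ: 2! 6! 2! / 11! → 1/13860; sum: t=2:+1/144 = 1/144; 3j²(4 2 4; -1 2 -1) = Δ·Π!·Σ² = 10/231  (sign -1)
B: Δ: 2! 6! 2! / 11! → 1/13860; sum: t=2:+1/480 = 1/480; 3j²(4 2 4; -3 2 1) = Δ·Π!·Σ² = 3/110  (sign -1)
I_A²/I_B² = (10/231)/(3/110) = 100/63

100/63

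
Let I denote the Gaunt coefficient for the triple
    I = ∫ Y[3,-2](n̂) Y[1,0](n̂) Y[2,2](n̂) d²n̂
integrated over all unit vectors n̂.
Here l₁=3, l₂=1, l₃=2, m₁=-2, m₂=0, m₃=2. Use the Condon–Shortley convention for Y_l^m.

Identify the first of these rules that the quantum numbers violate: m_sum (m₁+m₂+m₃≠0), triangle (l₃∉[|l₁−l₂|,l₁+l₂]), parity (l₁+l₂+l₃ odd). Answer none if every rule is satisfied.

azimuthal sum: -2 + 0 + 2 = 0  ✓
2 ≤ 2 ≤ 4 (triangle on l)  ✓
L = 3 + 1 + 2 = 6 (even)  ✓

none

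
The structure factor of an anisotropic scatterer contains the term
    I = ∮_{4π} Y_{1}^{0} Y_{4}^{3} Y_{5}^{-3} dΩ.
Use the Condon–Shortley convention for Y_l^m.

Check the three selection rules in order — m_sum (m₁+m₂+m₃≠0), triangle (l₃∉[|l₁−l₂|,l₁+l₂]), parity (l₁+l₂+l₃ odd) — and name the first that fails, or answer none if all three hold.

none

azimuthal sum: 0 + 3 − 3 = 0  ✓
3 ≤ 5 ≤ 5 (triangle on l)  ✓
L = 1 + 4 + 5 = 10 (even)  ✓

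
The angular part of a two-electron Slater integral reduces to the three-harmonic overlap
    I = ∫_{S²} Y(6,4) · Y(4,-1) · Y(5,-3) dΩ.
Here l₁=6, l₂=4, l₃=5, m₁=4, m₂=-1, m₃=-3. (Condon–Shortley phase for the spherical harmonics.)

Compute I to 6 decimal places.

L=15 odd ⇒ parity kills the (l;000) factor ⇒ I = 0

0.000000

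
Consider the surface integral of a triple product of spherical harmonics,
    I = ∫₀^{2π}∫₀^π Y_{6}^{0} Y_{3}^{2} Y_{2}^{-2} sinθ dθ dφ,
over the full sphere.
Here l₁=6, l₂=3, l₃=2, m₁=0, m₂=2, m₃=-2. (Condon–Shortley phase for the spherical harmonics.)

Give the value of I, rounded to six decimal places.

0.000000

|6−3|≤2≤6+3 violated ⇒ I = 0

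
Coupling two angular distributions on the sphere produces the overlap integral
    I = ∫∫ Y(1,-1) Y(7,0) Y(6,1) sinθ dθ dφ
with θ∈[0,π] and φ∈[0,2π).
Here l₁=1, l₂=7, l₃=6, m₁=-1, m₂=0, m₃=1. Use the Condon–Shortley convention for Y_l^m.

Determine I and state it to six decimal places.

0.160342

m-sum 0 ✓  L=14 even ✓  6≤6≤8 ✓
Π(2lᵢ+1) = 3×15×13 = 585
triangle coeff Δ(1,7,6) = 1/1365
Σ_t [1,1]: t=1:−1/518400 = -1/518400
(3j)²=7/195 [(1 7 6; 0 0 0)], sign=-1
Σ_t [2,2]: t=2:+1/1209600 = 1/1209600
(3j)²=1/65 [(1 7 6; -1 0 1)], sign=-1
⇒ 4πI² = 21/65
I = (+1)√(21/65/(4π)) = 0.16034227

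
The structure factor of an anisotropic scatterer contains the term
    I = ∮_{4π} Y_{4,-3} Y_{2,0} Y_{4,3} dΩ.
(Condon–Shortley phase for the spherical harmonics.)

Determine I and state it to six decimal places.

Rules hold: Σm=0, L=10 even, 2≤4≤6.
N = 9·5·9 = 405
Δ = 2!·6!·2!/11! = 1/13860
Racah Σ t=0..2: t=0:+1/192 t=1:−1/36 t=2:+1/192 = -5/288
⇒ 3j(4 2 4; 0 0 0)² = 20/693, sgn -1
Racah Σ t=1..2: t=1:−1/720 t=2:+1/480 = 1/1440
⇒ 3j(4 2 4; -3 0 3)² = 7/1980, sgn -1
4πI² = N·(3j₀)²·(3jₘ)² = 5/121
I = +1·√(0.0413223/4π) = 0.05734392

0.057344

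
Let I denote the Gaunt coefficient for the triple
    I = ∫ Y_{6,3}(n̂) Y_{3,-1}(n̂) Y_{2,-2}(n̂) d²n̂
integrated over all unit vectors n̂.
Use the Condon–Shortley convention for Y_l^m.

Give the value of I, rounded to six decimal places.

0.000000

l₃=2 ∉ [3,9] — triangle fails ⇒ I = 0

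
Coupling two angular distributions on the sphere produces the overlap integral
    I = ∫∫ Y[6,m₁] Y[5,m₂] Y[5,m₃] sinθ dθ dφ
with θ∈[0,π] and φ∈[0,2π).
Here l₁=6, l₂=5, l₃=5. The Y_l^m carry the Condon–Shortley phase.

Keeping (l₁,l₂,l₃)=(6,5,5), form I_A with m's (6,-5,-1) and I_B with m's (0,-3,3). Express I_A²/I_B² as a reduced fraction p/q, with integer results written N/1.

l's match ⇒ only the (l;m) 3-j factors differ between A and B.
A: triangle coeff Δ(6,5,5) = 1/28588560; Σ_t [0,0]: t=0:+1/12441600 = 1/12441600; (3j)²=3/442 [(6 5 5; 6 -5 -1)], sign=+1
B: triangle coeff Δ(6,5,5) = 1/28588560; Σ_t [0,2]: t=0:+1/2073600 t=1:−1/86400 t=2:+1/55296 = 29/4147200; (3j)²=841/145860 [(6 5 5; 0 -3 3)], sign=+1
I_A²/I_B² = (3/442)/(841/145860) = 990/841

990/841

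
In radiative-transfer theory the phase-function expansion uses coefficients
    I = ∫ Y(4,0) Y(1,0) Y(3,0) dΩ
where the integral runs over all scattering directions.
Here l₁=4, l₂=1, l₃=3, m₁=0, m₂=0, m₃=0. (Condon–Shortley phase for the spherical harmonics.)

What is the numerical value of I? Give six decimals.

0.246233

m-sum 0 ✓  L=8 even ✓  3≤3≤5 ✓
Π(2lᵢ+1) = 9×3×7 = 189
triangle coeff Δ(4,1,3) = 1/252
Σ_t [1,1]: t=1:−1/36 = -1/36
(3j)²=4/63 [(4 1 3; 0 0 0)], sign=+1
(m-triple is (0,0,0) — same symbol as above.)
⇒ 4πI² = 16/21
I = (+1)√(16/21/(4π)) = 0.24623252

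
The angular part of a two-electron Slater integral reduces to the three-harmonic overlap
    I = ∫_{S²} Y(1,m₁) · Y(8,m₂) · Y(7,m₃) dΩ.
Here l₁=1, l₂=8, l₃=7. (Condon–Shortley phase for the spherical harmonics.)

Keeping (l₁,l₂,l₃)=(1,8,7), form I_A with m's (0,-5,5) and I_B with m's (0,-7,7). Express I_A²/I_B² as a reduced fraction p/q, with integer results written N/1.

13/5

Shared (l₁,l₂,l₃)=(1,8,7): N and (l;000)² cancel in I_A²/I_B².
A: Δ = 2!·0!·14!/17! = 1/2040; Racah Σ t=1..1: t=1:−1/958003200 = -1/958003200; ⇒ 3j(1 8 7; 0 -5 5)² = 13/680, sgn -1
B: Δ = 2!·0!·14!/17! = 1/2040; Racah Σ t=1..1: t=1:−1/87178291200 = -1/87178291200; ⇒ 3j(1 8 7; 0 -7 7)² = 1/136, sgn -1
I_A²/I_B² = (13/680)/(1/136) = 13/5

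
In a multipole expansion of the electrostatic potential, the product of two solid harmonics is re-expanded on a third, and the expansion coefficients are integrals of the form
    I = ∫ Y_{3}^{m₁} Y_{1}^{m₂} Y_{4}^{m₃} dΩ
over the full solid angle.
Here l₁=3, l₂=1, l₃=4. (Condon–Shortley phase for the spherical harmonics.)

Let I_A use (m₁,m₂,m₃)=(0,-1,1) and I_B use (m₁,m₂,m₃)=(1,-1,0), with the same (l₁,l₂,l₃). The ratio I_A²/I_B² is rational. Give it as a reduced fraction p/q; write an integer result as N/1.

Shared (l₁,l₂,l₃)=(3,1,4): N and (l;000)² cancel in I_A²/I_B².
A: Δ = 0!·6!·2!/9! = 1/252; Racah Σ t=0..0: t=0:+1/72 = 1/72; ⇒ 3j(3 1 4; 0 -1 1)² = 5/126, sgn -1
B: Δ = 0!·6!·2!/9! = 1/252; Racah Σ t=0..0: t=0:+1/96 = 1/96; ⇒ 3j(3 1 4; 1 -1 0)² = 1/42, sgn +1
I_A²/I_B² = (5/126)/(1/42) = 5/3

5/3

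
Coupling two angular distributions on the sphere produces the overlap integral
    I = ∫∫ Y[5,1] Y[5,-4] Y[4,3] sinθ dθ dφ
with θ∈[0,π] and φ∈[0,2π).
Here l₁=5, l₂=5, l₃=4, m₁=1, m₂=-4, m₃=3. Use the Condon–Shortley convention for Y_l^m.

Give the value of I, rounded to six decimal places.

Rules hold: Σm=0, L=14 even, 0≤4≤10.
N = 11·11·9 = 1089
Δ = 6!·4!·4!/15! = 1/3153150
Racah Σ t=1..5: t=1:−1/69120 t=2:+1/1728 t=3:−1/576 t=4:+1/1728 t=5:−1/69120 = -7/11520
⇒ 3j(5 5 4; 0 0 0)² = 2/143, sgn -1
Racah Σ t=0..1: t=0:+1/103680 t=1:−1/17280 = -1/20736
⇒ 3j(5 5 4; 1 -4 3)² = 10/429, sgn +1
4πI² = N·(3j₀)²·(3jₘ)² = 60/169
I = -1·√(0.35503/4π) = -0.16808437

-0.168084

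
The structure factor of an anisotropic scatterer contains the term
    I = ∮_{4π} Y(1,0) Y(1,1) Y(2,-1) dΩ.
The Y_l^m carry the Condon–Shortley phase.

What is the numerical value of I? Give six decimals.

-0.218510

m-sum 0 ✓  L=4 even ✓  0≤2≤2 ✓
Π(2lᵢ+1) = 3×3×5 = 45
triangle coeff Δ(1,1,2) = 1/30
Σ_t [0,0]: t=0:+1/1 = 1/1
(3j)²=2/15 [(1 1 2; 0 0 0)], sign=+1
Σ_t [0,0]: t=0:+1/2 = 1/2
(3j)²=1/10 [(1 1 2; 0 1 -1)], sign=-1
⇒ 4πI² = 3/5
I = (-1)√(3/5/(4π)) = -0.21850969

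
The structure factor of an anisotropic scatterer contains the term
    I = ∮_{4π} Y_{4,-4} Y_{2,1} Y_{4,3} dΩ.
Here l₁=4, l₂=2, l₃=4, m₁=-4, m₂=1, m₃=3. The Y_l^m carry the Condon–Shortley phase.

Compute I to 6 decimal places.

0.198645

Checks pass: Σm=0; 10 even; l₃=4∈[2,6].
(2·4+1)(2·2+1)(2·4+1) = 405
Δ: 2! 6! 2! / 11! → 1/13860
sum: t=0:+1/192 t=1:−1/36 t=2:+1/192 = -5/288
3j²(4 2 4; 0 0 0) = Δ·Π!·Σ² = 20/693  (sign -1)
sum: t=2:+1/1440 = 1/1440
3j²(4 2 4; -4 1 3) = Δ·Π!·Σ² = 7/165  (sign -1)
combine: 4πI² = 405·20/693·7/165 = 60/121
take √, sign +1: I = 0.19864517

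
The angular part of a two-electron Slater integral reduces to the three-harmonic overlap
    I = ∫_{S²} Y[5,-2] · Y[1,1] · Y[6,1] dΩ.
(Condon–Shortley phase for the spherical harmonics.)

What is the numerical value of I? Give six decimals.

-0.129207

m-sum 0 ✓  L=12 even ✓  4≤6≤6 ✓
Π(2lᵢ+1) = 11×3×13 = 429
triangle coeff Δ(5,1,6) = 1/858
Σ_t [0,0]: t=0:+1/14400 = 1/14400
(3j)²=6/143 [(5 1 6; 0 0 0)], sign=+1
Σ_t [0,0]: t=0:+1/60480 = 1/60480
(3j)²=5/429 [(5 1 6; -2 1 1)], sign=-1
⇒ 4πI² = 30/143
I = (-1)√(30/143/(4π)) = -0.12920749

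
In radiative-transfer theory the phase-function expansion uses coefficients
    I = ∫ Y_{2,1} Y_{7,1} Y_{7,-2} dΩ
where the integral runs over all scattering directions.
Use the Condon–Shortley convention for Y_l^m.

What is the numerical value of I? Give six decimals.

0.077064

Rules hold: Σm=0, L=16 even, 5≤7≤9.
N = 5·15·15 = 1125
Δ = 2!·2!·12!/17! = 1/185640
Racah Σ t=0..2: t=0:+1/2419200 t=1:−1/518400 t=2:+1/2419200 = -1/907200
⇒ 3j(2 7 7; 0 0 0)² = 56/3315, sgn +1
Racah Σ t=0..1: t=0:+1/1935360 t=1:−1/1209600 = -1/3225600
⇒ 3j(2 7 7; 1 1 -2)² = 243/61880, sgn +1
4πI² = N·(3j₀)²·(3jₘ)² = 3645/48841
I = +1·√(0.0746299/4π) = 0.07706400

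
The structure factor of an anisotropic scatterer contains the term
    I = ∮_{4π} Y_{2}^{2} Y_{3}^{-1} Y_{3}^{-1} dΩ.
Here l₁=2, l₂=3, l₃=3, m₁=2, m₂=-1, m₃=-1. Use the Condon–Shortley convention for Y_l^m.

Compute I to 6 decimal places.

Checks pass: Σm=0; 8 even; l₃=3∈[1,5].
(2·2+1)(2·3+1)(2·3+1) = 245
Δ: 2! 2! 4! / 9! → 1/3780
sum: t=0:+1/24 t=1:−1/4 t=2:+1/24 = -1/6
3j²(2 3 3; 0 0 0) = Δ·Π!·Σ² = 4/105  (sign +1)
sum: t=0:+1/16 = 1/16
3j²(2 3 3; 2 -1 -1) = Δ·Π!·Σ² = 2/35  (sign +1)
combine: 4πI² = 245·4/105·2/35 = 8/15
take √, sign +1: I = 0.20601291

0.206013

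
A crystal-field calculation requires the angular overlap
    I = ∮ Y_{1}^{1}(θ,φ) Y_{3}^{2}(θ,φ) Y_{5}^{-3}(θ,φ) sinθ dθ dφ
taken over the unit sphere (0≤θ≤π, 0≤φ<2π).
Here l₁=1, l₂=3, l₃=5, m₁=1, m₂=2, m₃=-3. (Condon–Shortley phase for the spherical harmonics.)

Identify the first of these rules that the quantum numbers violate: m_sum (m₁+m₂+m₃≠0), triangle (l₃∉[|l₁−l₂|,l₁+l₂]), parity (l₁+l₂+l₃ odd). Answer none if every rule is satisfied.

m₁+m₂+m₃ = 1 + 2 − 3 = 0  ✓
triangle: |1−3|=2 ≤ l₃=5 ≤ 1+3=4  ✗
parity: l₁+l₂+l₃ = 9 is odd

triangle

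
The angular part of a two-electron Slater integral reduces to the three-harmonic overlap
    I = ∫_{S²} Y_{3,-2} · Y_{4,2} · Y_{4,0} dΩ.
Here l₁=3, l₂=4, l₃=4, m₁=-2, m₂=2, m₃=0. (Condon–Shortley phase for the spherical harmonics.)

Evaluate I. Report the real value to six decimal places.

Σlᵢ=11 odd — θ-integrand is odd under cosθ→−cosθ; I=0

0.000000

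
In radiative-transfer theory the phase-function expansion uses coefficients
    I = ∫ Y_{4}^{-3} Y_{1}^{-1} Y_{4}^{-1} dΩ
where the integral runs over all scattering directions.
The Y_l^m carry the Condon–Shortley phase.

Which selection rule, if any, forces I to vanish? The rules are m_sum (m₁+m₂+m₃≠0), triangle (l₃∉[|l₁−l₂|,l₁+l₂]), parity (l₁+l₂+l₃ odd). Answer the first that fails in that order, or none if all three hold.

m_sum

Σmᵢ = -5  ✗
l₃∈[|l₁−l₂|,l₁+l₂]=[3,5], have l₃=4
Σlᵢ = 9 ⇒ odd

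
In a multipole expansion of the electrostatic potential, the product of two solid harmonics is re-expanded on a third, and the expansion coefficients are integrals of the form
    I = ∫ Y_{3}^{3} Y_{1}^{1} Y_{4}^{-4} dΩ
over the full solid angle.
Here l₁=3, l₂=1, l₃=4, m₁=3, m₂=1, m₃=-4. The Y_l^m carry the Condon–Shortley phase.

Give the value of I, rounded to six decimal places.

0.325735

m-sum 0 ✓  L=8 even ✓  2≤4≤4 ✓
Π(2lᵢ+1) = 7×3×9 = 189
triangle coeff Δ(3,1,4) = 1/252
Σ_t [0,0]: t=0:+1/36 = 1/36
(3j)²=4/63 [(3 1 4; 0 0 0)], sign=+1
Σ_t [0,0]: t=0:+1/1440 = 1/1440
(3j)²=1/9 [(3 1 4; 3 1 -4)], sign=+1
⇒ 4πI² = 4/3
I = (+1)√(4/3/(4π)) = 0.32573501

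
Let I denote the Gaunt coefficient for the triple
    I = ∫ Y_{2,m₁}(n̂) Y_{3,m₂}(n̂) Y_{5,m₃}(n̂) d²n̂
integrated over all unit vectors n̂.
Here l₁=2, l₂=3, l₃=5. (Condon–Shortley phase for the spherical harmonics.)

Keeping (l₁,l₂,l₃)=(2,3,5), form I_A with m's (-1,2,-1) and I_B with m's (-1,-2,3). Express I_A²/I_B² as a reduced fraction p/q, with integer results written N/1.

3/14

l's match ⇒ only the (l;m) 3-j factors differ between A and B.
A: triangle coeff Δ(2,3,5) = 1/2310; Σ_t [0,0]: t=0:+1/720 = 1/720; (3j)²=4/385 [(2 3 5; -1 2 -1)], sign=+1
B: triangle coeff Δ(2,3,5) = 1/2310; Σ_t [0,0]: t=0:+1/720 = 1/720; (3j)²=8/165 [(2 3 5; -1 -2 3)], sign=+1
I_A²/I_B² = (4/385)/(8/165) = 3/14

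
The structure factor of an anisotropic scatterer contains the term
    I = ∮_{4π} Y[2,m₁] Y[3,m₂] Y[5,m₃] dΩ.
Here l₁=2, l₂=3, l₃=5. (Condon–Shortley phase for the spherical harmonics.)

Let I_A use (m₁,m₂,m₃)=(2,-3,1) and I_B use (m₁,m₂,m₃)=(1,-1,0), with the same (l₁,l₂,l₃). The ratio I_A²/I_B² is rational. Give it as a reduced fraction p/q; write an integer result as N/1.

Same 2,3,5: normalisation and zero-m 3j drop out of the ratio.
A: Δ: 0! 4! 6! / 11! → 1/2310; sum: t=0:+1/17280 = 1/17280; 3j²(2 3 5; 2 -3 1) = Δ·Π!·Σ² = 1/2310  (sign +1)
B: Δ: 0! 4! 6! / 11! → 1/2310; sum: t=0:+1/288 = 1/288; 3j²(2 3 5; 1 -1 0) = Δ·Π!·Σ² = 5/231  (sign -1)
I_A²/I_B² = (1/2310)/(5/231) = 1/50

1/50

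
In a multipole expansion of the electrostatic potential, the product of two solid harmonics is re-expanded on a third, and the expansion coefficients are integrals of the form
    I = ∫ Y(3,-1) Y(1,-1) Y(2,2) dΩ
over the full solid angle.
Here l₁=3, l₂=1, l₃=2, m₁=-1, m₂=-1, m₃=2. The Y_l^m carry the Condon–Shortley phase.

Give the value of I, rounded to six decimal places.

m-sum 0 ✓  L=6 even ✓  2≤2≤4 ✓
Π(2lᵢ+1) = 7×3×5 = 105
triangle coeff Δ(3,1,2) = 1/105
Σ_t [1,1]: t=1:−1/4 = -1/4
(3j)²=3/35 [(3 1 2; 0 0 0)], sign=-1
Σ_t [0,0]: t=0:+1/48 = 1/48
(3j)²=1/105 [(3 1 2; -1 -1 2)], sign=+1
⇒ 4πI² = 3/35
I = (-1)√(3/35/(4π)) = -0.08258890

-0.082589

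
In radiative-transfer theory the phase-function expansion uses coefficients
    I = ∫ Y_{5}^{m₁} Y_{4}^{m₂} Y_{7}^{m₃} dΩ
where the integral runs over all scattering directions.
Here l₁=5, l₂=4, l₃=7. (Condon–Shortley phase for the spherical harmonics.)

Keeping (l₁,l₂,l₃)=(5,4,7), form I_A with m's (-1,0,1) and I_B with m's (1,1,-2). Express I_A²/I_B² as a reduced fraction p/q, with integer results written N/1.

242/375

l's match ⇒ only the (l;m) 3-j factors differ between A and B.
A: triangle coeff Δ(5,4,7) = 1/6126120; Σ_t [0,2]: t=0:+1/138240 t=1:−1/25920 t=2:+1/55296 = -11/829440; (3j)²=11/1326 [(5 4 7; -1 0 1)], sign=-1
B: triangle coeff Δ(5,4,7) = 1/6126120; Σ_t [0,2]: t=0:+1/138240 t=1:−1/34560 t=2:+1/103680 = -1/82944; (3j)²=125/9724 [(5 4 7; 1 1 -2)], sign=+1
I_A²/I_B² = (11/1326)/(125/9724) = 242/375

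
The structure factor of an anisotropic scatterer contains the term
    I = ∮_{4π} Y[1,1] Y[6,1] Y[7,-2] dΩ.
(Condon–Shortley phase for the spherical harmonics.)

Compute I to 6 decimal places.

0.209937

Checks pass: Σm=0; 14 even; l₃=7∈[5,7].
(2·1+1)(2·6+1)(2·7+1) = 585
Δ: 0! 2! 12! / 15! → 1/1365
sum: t=0:+1/518400 = 1/518400
3j²(1 6 7; 0 0 0) = Δ·Π!·Σ² = 7/195  (sign -1)
sum: t=0:+1/1209600 = 1/1209600
3j²(1 6 7; 1 1 -2) = Δ·Π!·Σ² = 12/455  (sign -1)
combine: 4πI² = 585·7/195·12/455 = 36/65
take √, sign +1: I = 0.20993732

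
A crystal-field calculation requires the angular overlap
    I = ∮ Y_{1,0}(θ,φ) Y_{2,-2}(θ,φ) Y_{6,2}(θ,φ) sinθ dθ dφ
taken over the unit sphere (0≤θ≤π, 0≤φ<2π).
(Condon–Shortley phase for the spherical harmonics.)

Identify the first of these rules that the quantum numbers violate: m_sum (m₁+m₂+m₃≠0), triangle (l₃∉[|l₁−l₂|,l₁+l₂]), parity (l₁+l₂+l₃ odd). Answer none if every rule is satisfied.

Σmᵢ = 0  ✓
l₃∈[|l₁−l₂|,l₁+l₂]=[1,3], have l₃=6  ✗
Σlᵢ = 9 ⇒ odd

triangle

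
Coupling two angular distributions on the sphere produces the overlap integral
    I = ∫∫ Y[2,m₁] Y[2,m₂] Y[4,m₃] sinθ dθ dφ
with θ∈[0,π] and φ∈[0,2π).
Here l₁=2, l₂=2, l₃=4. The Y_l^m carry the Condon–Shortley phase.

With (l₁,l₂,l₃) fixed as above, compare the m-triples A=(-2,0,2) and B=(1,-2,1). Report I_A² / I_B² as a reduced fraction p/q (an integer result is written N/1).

Same 2,2,4: normalisation and zero-m 3j drop out of the ratio.
A: Δ: 0! 4! 4! / 9! → 1/630; sum: t=0:+1/96 = 1/96; 3j²(2 2 4; -2 0 2) = Δ·Π!·Σ² = 1/42  (sign +1)
B: Δ: 0! 4! 4! / 9! → 1/630; sum: t=0:+1/144 = 1/144; 3j²(2 2 4; 1 -2 1) = Δ·Π!·Σ² = 1/126  (sign -1)
I_A²/I_B² = (1/42)/(1/126) = 3/1

3/1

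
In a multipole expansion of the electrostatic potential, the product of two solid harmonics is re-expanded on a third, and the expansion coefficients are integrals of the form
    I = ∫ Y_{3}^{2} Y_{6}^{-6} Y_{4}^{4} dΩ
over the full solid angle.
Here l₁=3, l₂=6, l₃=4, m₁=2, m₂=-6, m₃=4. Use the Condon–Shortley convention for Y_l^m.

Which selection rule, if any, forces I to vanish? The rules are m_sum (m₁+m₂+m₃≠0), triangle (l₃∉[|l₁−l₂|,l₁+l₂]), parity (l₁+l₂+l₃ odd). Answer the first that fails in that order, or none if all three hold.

parity

azimuthal sum: 2 − 6 + 4 = 0  ✓
3 ≤ 4 ≤ 9 (triangle on l)  ✓
L = 3 + 6 + 4 = 13 (odd)  ✗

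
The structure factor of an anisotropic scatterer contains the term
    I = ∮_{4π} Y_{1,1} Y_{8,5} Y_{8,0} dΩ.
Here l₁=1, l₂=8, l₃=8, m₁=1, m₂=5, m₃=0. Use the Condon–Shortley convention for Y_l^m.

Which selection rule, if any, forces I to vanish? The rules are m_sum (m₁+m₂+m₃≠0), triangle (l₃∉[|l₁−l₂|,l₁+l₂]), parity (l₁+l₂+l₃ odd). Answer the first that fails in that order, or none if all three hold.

Σmᵢ = 6  ✗
l₃∈[|l₁−l₂|,l₁+l₂]=[7,9], have l₃=8
Σlᵢ = 17 ⇒ odd

m_sum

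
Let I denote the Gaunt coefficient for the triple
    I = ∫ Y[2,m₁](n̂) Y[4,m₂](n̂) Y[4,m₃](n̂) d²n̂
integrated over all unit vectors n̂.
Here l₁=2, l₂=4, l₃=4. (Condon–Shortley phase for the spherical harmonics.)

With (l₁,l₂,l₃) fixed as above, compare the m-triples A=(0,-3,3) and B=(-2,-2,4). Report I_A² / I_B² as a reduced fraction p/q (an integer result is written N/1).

7/24

l's match ⇒ only the (l;m) 3-j factors differ between A and B.
A: triangle coeff Δ(2,4,4) = 1/13860; Σ_t [0,1]: t=0:+1/480 t=1:−1/720 = 1/1440; (3j)²=7/1980 [(2 4 4; 0 -3 3)], sign=-1
B: triangle coeff Δ(2,4,4) = 1/13860; Σ_t [2,2]: t=2:+1/2880 = 1/2880; (3j)²=2/165 [(2 4 4; -2 -2 4)], sign=+1
I_A²/I_B² = (7/1980)/(2/165) = 7/24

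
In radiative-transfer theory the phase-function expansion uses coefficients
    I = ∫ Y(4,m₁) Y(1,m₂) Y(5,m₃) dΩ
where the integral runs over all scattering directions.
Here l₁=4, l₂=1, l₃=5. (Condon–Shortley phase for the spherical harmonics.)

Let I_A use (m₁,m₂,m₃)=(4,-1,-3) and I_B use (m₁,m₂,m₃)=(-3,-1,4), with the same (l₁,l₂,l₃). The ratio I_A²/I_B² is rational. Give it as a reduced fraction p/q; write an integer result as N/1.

1/36

Same 4,1,5: normalisation and zero-m 3j drop out of the ratio.
A: Δ: 0! 8! 2! / 11! → 1/495; sum: t=0:+1/80640 = 1/80640; 3j²(4 1 5; 4 -1 -3) = Δ·Π!·Σ² = 1/495  (sign +1)
B: Δ: 0! 8! 2! / 11! → 1/495; sum: t=0:+1/10080 = 1/10080; 3j²(4 1 5; -3 -1 4) = Δ·Π!·Σ² = 4/55  (sign -1)
I_A²/I_B² = (1/495)/(4/55) = 1/36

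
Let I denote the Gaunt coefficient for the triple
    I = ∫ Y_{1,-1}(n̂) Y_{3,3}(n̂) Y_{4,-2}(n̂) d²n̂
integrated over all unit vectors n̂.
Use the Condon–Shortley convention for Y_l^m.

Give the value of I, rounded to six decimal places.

0.061558

Checks pass: Σm=0; 8 even; l₃=4∈[2,4].
(2·1+1)(2·3+1)(2·4+1) = 189
Δ: 0! 2! 6! / 9! → 1/252
sum: t=0:+1/36 = 1/36
3j²(1 3 4; 0 0 0) = Δ·Π!·Σ² = 4/63  (sign +1)
sum: t=0:+1/1440 = 1/1440
3j²(1 3 4; -1 3 -2) = Δ·Π!·Σ² = 1/252  (sign +1)
combine: 4πI² = 189·4/63·1/252 = 1/21
take √, sign +1: I = 0.06155813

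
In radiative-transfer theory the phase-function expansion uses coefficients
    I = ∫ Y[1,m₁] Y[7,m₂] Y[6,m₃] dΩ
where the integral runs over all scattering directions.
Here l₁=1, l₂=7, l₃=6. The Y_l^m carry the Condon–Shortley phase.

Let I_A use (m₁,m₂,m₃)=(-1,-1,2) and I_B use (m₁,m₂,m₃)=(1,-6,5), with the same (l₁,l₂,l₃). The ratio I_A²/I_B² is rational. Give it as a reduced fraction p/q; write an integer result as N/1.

l's match ⇒ only the (l;m) 3-j factors differ between A and B.
A: triangle coeff Δ(1,7,6) = 1/1365; Σ_t [2,2]: t=2:+1/1935360 = 1/1935360; (3j)²=1/91 [(1 7 6; -1 -1 2)], sign=+1
B: triangle coeff Δ(1,7,6) = 1/1365; Σ_t [0,0]: t=0:+1/79833600 = 1/79833600; (3j)²=2/35 [(1 7 6; 1 -6 5)], sign=-1
I_A²/I_B² = (1/91)/(2/35) = 5/26

5/26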